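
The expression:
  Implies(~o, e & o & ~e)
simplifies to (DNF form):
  o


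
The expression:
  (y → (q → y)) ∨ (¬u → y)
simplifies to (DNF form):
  True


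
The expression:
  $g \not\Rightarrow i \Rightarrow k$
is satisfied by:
  {i: True, k: True, g: False}
  {i: True, g: False, k: False}
  {k: True, g: False, i: False}
  {k: False, g: False, i: False}
  {i: True, k: True, g: True}
  {i: True, g: True, k: False}
  {k: True, g: True, i: False}


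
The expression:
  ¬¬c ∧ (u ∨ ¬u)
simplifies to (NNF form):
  c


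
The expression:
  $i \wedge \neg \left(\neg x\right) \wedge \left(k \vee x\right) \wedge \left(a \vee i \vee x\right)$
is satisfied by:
  {i: True, x: True}


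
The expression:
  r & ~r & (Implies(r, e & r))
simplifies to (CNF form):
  False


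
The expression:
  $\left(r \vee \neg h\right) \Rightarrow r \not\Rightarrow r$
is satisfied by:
  {h: True, r: False}


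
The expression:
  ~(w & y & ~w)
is always true.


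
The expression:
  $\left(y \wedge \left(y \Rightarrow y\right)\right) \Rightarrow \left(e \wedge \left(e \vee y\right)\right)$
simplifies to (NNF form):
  $e \vee \neg y$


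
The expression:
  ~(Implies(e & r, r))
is never true.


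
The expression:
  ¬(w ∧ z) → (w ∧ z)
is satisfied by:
  {z: True, w: True}


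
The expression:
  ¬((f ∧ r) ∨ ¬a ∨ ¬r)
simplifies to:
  a ∧ r ∧ ¬f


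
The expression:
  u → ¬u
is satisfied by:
  {u: False}


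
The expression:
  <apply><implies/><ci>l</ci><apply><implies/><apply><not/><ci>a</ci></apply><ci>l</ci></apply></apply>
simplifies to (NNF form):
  <true/>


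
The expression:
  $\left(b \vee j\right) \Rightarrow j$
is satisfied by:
  {j: True, b: False}
  {b: False, j: False}
  {b: True, j: True}


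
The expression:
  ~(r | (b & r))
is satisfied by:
  {r: False}


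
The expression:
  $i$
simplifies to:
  $i$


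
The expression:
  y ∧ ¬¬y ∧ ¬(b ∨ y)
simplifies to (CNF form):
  False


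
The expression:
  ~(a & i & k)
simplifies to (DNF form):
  ~a | ~i | ~k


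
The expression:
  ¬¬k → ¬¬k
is always true.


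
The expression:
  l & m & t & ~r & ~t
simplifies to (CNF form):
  False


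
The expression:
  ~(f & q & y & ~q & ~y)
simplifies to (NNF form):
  True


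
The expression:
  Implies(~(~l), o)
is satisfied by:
  {o: True, l: False}
  {l: False, o: False}
  {l: True, o: True}


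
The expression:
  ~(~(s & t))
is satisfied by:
  {t: True, s: True}


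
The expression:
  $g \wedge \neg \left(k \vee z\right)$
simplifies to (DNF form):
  $g \wedge \neg k \wedge \neg z$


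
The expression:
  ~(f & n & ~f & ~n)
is always true.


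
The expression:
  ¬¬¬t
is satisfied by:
  {t: False}


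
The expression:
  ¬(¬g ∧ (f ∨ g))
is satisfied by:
  {g: True, f: False}
  {f: False, g: False}
  {f: True, g: True}


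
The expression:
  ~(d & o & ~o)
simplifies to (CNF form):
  True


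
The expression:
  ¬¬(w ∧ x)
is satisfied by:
  {w: True, x: True}


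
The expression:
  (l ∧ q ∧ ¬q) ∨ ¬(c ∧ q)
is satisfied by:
  {c: False, q: False}
  {q: True, c: False}
  {c: True, q: False}


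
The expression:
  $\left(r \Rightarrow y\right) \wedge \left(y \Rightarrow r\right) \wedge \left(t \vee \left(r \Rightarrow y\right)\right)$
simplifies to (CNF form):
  $\left(r \vee \neg r\right) \wedge \left(r \vee \neg y\right) \wedge \left(y \vee \neg r\right) \wedge \left(y \vee \neg y\right)$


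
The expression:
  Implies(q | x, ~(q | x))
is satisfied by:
  {q: False, x: False}


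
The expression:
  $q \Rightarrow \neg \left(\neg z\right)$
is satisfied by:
  {z: True, q: False}
  {q: False, z: False}
  {q: True, z: True}


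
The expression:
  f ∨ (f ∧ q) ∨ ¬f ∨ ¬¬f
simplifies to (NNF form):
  True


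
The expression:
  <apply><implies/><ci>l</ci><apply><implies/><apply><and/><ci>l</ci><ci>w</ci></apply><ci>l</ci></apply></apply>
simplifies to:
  <true/>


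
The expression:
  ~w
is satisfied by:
  {w: False}


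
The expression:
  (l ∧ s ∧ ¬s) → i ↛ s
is always true.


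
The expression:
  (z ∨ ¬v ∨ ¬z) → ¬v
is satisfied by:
  {v: False}


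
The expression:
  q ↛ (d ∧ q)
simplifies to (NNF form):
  q ∧ ¬d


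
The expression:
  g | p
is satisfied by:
  {g: True, p: True}
  {g: True, p: False}
  {p: True, g: False}


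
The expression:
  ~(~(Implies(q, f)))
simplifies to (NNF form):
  f | ~q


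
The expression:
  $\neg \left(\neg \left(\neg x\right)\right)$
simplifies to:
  $\neg x$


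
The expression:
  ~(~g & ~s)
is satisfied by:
  {g: True, s: True}
  {g: True, s: False}
  {s: True, g: False}


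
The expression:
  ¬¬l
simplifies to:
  l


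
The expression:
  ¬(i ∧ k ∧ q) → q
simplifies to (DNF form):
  q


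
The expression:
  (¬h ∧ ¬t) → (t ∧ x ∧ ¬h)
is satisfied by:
  {t: True, h: True}
  {t: True, h: False}
  {h: True, t: False}


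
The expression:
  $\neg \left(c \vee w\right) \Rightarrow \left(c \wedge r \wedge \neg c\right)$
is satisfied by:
  {c: True, w: True}
  {c: True, w: False}
  {w: True, c: False}


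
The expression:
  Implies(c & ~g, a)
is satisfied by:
  {a: True, g: True, c: False}
  {a: True, c: False, g: False}
  {g: True, c: False, a: False}
  {g: False, c: False, a: False}
  {a: True, g: True, c: True}
  {a: True, c: True, g: False}
  {g: True, c: True, a: False}


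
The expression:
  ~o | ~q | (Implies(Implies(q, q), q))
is always true.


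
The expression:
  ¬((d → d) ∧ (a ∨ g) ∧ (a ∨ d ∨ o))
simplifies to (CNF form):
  ¬a ∧ (¬d ∨ ¬g) ∧ (¬g ∨ ¬o)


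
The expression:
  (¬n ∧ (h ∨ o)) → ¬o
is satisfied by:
  {n: True, o: False}
  {o: False, n: False}
  {o: True, n: True}


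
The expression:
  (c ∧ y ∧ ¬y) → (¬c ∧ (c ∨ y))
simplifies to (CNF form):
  True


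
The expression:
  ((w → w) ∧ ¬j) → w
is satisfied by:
  {w: True, j: True}
  {w: True, j: False}
  {j: True, w: False}


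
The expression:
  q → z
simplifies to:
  z ∨ ¬q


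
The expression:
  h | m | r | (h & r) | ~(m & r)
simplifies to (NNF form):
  True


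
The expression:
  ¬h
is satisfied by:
  {h: False}


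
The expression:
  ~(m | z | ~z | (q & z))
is never true.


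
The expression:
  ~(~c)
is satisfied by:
  {c: True}


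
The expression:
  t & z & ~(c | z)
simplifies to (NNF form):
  False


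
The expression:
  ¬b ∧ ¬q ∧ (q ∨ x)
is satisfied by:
  {x: True, q: False, b: False}


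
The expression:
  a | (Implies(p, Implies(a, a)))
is always true.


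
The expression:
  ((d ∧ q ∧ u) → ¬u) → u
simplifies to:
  u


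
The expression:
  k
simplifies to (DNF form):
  k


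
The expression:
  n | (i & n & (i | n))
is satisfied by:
  {n: True}


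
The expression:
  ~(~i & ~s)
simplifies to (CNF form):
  i | s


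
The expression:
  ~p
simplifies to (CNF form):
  ~p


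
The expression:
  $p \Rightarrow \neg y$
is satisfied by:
  {p: False, y: False}
  {y: True, p: False}
  {p: True, y: False}


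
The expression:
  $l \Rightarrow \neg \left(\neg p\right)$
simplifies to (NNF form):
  $p \vee \neg l$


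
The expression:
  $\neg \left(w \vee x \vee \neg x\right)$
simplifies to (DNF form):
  $\text{False}$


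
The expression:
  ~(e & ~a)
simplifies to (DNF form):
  a | ~e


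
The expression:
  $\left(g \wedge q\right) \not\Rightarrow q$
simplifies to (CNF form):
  $\text{False}$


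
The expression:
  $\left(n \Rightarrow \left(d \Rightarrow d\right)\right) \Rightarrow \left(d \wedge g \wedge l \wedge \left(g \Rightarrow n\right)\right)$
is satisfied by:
  {g: True, d: True, n: True, l: True}


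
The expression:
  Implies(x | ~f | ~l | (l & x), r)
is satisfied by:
  {r: True, l: True, f: True, x: False}
  {r: True, l: True, f: False, x: False}
  {r: True, f: True, l: False, x: False}
  {r: True, f: False, l: False, x: False}
  {r: True, x: True, l: True, f: True}
  {r: True, x: True, l: True, f: False}
  {r: True, x: True, l: False, f: True}
  {r: True, x: True, l: False, f: False}
  {l: True, f: True, r: False, x: False}


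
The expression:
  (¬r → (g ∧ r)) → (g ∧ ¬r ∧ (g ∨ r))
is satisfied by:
  {r: False}


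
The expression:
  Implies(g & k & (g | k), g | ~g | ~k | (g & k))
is always true.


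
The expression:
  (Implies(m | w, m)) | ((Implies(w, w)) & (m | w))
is always true.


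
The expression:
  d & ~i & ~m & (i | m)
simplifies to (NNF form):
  False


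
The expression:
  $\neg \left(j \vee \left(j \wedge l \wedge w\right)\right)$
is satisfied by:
  {j: False}


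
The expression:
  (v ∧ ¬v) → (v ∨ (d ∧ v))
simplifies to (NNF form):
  True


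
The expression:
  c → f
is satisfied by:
  {f: True, c: False}
  {c: False, f: False}
  {c: True, f: True}


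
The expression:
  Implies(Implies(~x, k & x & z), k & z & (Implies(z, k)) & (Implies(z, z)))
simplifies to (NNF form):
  ~x | (k & z)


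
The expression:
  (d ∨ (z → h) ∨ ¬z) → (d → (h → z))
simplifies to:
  z ∨ ¬d ∨ ¬h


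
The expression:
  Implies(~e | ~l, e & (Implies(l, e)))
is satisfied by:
  {e: True}


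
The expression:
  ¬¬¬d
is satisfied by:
  {d: False}


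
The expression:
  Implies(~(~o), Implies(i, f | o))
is always true.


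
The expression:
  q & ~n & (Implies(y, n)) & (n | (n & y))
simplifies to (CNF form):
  False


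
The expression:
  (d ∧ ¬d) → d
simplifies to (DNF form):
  True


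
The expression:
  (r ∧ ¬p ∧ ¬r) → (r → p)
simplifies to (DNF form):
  True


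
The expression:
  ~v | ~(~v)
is always true.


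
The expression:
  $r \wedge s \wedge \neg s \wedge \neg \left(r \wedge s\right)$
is never true.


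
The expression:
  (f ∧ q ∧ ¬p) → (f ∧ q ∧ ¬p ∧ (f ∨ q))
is always true.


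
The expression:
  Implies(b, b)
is always true.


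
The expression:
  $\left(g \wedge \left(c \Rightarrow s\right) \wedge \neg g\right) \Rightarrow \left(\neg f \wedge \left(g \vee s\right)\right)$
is always true.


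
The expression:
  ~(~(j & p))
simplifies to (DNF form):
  j & p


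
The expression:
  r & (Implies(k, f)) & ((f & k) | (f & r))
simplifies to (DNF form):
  f & r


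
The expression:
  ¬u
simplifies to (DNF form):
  ¬u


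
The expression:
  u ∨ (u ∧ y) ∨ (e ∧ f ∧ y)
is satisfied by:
  {y: True, u: True, f: True, e: True}
  {y: True, u: True, f: True, e: False}
  {y: True, u: True, e: True, f: False}
  {y: True, u: True, e: False, f: False}
  {u: True, f: True, e: True, y: False}
  {u: True, f: True, e: False, y: False}
  {u: True, f: False, e: True, y: False}
  {u: True, f: False, e: False, y: False}
  {y: True, f: True, e: True, u: False}


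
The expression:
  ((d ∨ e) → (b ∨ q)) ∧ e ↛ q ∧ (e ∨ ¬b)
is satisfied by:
  {e: True, b: True, q: False}


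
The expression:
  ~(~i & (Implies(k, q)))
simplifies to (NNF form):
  i | (k & ~q)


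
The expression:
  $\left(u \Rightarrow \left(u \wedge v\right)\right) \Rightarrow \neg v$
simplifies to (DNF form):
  $\neg v$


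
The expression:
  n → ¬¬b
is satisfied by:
  {b: True, n: False}
  {n: False, b: False}
  {n: True, b: True}


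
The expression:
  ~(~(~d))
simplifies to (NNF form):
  ~d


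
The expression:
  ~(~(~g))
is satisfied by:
  {g: False}


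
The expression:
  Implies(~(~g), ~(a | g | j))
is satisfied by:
  {g: False}


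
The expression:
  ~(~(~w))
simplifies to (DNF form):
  ~w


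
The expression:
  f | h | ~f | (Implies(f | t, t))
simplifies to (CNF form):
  True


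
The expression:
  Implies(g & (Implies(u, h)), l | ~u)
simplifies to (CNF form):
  l | ~g | ~h | ~u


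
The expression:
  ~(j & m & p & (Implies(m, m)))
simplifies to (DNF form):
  ~j | ~m | ~p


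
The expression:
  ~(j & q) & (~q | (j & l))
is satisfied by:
  {q: False}


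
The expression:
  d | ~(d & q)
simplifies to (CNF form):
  True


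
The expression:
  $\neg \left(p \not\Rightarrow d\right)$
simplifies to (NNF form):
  $d \vee \neg p$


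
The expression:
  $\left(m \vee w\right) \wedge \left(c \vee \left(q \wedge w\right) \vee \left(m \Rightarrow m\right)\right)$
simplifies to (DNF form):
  $m \vee w$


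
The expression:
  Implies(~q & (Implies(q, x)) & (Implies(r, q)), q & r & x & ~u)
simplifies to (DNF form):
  q | r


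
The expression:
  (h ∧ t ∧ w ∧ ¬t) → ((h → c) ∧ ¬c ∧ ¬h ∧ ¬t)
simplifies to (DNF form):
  True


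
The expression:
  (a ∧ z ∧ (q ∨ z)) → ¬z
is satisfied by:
  {z: False, a: False}
  {a: True, z: False}
  {z: True, a: False}


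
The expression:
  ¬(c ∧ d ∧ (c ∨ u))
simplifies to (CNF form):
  ¬c ∨ ¬d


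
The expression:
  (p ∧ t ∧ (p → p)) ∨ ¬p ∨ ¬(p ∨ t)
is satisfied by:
  {t: True, p: False}
  {p: False, t: False}
  {p: True, t: True}


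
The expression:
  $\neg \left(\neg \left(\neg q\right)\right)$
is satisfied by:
  {q: False}


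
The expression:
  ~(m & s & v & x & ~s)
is always true.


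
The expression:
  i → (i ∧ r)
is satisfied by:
  {r: True, i: False}
  {i: False, r: False}
  {i: True, r: True}


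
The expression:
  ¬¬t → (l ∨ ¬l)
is always true.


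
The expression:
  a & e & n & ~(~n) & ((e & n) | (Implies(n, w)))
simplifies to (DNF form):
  a & e & n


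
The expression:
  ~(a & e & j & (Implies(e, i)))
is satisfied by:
  {e: False, a: False, i: False, j: False}
  {j: True, e: False, a: False, i: False}
  {i: True, e: False, a: False, j: False}
  {j: True, i: True, e: False, a: False}
  {a: True, j: False, e: False, i: False}
  {j: True, a: True, e: False, i: False}
  {i: True, a: True, j: False, e: False}
  {j: True, i: True, a: True, e: False}
  {e: True, i: False, a: False, j: False}
  {j: True, e: True, i: False, a: False}
  {i: True, e: True, j: False, a: False}
  {j: True, i: True, e: True, a: False}
  {a: True, e: True, i: False, j: False}
  {j: True, a: True, e: True, i: False}
  {i: True, a: True, e: True, j: False}


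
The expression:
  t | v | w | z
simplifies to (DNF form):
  t | v | w | z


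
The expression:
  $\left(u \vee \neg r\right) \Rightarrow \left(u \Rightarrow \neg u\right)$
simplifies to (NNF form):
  $\neg u$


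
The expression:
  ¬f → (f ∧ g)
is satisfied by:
  {f: True}


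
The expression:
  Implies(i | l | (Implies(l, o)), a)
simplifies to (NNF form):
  a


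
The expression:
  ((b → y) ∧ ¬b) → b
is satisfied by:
  {b: True}


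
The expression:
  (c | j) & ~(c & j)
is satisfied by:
  {c: True, j: False}
  {j: True, c: False}


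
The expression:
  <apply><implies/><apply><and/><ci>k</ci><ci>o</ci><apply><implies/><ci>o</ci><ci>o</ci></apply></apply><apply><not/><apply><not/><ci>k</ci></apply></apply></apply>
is always true.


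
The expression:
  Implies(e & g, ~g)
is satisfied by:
  {g: False, e: False}
  {e: True, g: False}
  {g: True, e: False}


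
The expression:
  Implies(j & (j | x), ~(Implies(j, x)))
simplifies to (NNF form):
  ~j | ~x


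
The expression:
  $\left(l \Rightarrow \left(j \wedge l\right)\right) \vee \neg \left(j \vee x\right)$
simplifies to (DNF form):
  $j \vee \neg l \vee \neg x$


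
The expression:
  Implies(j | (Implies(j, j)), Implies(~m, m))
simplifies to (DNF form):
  m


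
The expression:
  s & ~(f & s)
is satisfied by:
  {s: True, f: False}


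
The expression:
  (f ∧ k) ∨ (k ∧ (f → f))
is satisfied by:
  {k: True}


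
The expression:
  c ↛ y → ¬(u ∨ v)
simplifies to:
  y ∨ (¬u ∧ ¬v) ∨ ¬c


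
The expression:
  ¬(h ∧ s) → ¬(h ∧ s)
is always true.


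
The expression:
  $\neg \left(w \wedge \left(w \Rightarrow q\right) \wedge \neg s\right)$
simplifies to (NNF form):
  $s \vee \neg q \vee \neg w$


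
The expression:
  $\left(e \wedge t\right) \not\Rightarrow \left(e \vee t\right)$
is never true.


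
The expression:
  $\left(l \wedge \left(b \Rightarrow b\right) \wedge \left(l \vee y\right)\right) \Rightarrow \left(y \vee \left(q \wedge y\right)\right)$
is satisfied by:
  {y: True, l: False}
  {l: False, y: False}
  {l: True, y: True}


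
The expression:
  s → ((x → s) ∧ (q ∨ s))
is always true.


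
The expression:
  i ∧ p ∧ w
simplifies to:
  i ∧ p ∧ w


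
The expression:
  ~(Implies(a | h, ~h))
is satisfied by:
  {h: True}


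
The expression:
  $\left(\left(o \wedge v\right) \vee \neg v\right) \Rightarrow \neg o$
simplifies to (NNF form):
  $\neg o$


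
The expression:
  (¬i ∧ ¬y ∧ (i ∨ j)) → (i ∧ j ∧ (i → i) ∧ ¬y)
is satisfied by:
  {i: True, y: True, j: False}
  {i: True, y: False, j: False}
  {y: True, i: False, j: False}
  {i: False, y: False, j: False}
  {i: True, j: True, y: True}
  {i: True, j: True, y: False}
  {j: True, y: True, i: False}


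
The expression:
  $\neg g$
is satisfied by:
  {g: False}


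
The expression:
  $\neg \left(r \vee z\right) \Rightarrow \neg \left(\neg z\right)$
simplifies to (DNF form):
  $r \vee z$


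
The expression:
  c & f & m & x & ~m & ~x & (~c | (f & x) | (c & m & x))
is never true.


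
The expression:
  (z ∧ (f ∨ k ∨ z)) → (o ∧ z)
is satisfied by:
  {o: True, z: False}
  {z: False, o: False}
  {z: True, o: True}


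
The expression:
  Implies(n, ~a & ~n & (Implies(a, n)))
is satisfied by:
  {n: False}


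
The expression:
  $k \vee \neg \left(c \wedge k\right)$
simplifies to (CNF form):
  $\text{True}$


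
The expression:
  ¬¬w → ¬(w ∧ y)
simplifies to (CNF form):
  ¬w ∨ ¬y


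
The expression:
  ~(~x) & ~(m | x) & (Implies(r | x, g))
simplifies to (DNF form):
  False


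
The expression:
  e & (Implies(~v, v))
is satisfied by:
  {e: True, v: True}


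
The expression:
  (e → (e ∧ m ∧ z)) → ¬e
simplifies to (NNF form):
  ¬e ∨ ¬m ∨ ¬z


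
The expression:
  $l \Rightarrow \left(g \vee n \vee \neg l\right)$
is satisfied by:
  {n: True, g: True, l: False}
  {n: True, l: False, g: False}
  {g: True, l: False, n: False}
  {g: False, l: False, n: False}
  {n: True, g: True, l: True}
  {n: True, l: True, g: False}
  {g: True, l: True, n: False}


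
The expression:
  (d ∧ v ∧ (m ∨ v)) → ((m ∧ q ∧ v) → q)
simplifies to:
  True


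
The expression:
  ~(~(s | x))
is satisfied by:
  {x: True, s: True}
  {x: True, s: False}
  {s: True, x: False}


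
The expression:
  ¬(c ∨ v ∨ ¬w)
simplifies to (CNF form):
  w ∧ ¬c ∧ ¬v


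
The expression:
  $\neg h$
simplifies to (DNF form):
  $\neg h$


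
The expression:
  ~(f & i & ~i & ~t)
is always true.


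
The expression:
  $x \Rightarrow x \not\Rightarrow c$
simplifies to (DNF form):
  $\neg c \vee \neg x$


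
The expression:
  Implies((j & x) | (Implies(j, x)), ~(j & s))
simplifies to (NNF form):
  ~j | ~s | ~x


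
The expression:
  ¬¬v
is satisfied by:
  {v: True}


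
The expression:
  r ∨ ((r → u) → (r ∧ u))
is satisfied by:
  {r: True}


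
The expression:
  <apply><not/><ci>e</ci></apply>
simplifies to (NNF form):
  <apply><not/><ci>e</ci></apply>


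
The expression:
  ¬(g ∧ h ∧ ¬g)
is always true.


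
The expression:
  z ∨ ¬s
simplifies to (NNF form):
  z ∨ ¬s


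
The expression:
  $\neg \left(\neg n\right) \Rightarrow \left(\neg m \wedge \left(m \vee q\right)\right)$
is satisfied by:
  {q: True, m: False, n: False}
  {m: False, n: False, q: False}
  {q: True, m: True, n: False}
  {m: True, q: False, n: False}
  {n: True, q: True, m: False}


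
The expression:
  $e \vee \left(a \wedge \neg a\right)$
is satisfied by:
  {e: True}


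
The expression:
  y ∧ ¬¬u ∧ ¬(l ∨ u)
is never true.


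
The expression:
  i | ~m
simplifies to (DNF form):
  i | ~m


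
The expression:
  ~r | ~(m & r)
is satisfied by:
  {m: False, r: False}
  {r: True, m: False}
  {m: True, r: False}


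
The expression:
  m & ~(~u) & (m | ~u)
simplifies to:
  m & u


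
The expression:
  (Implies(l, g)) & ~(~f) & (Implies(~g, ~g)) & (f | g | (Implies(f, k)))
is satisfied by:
  {g: True, f: True, l: False}
  {f: True, l: False, g: False}
  {g: True, l: True, f: True}


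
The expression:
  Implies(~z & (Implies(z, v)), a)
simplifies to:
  a | z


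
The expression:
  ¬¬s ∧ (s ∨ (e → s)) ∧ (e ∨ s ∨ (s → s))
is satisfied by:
  {s: True}


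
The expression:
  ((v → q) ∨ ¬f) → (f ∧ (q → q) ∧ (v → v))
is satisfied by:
  {f: True}


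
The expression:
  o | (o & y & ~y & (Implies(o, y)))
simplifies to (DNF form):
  o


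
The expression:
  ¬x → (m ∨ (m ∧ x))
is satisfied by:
  {x: True, m: True}
  {x: True, m: False}
  {m: True, x: False}


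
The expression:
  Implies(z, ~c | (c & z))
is always true.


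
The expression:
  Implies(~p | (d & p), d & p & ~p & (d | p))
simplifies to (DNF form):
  p & ~d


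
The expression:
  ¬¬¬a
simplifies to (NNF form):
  ¬a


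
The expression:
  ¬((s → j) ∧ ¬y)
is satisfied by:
  {y: True, s: True, j: False}
  {y: True, s: False, j: False}
  {j: True, y: True, s: True}
  {j: True, y: True, s: False}
  {s: True, j: False, y: False}


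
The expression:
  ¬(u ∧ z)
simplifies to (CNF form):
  ¬u ∨ ¬z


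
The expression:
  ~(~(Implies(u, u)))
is always true.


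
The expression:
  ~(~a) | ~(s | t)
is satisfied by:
  {a: True, s: False, t: False}
  {a: True, t: True, s: False}
  {a: True, s: True, t: False}
  {a: True, t: True, s: True}
  {t: False, s: False, a: False}


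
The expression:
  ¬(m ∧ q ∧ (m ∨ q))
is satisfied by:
  {m: False, q: False}
  {q: True, m: False}
  {m: True, q: False}


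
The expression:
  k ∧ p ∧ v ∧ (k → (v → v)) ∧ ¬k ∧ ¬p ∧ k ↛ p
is never true.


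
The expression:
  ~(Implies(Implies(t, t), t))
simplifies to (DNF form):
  ~t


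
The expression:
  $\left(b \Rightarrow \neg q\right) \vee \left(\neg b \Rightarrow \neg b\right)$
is always true.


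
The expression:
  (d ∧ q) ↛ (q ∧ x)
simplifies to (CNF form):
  d ∧ q ∧ ¬x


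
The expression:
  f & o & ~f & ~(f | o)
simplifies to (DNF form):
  False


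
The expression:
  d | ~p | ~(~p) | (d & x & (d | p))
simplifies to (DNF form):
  True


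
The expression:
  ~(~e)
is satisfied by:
  {e: True}


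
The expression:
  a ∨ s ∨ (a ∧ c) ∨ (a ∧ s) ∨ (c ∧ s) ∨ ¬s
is always true.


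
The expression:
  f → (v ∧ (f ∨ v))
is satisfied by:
  {v: True, f: False}
  {f: False, v: False}
  {f: True, v: True}


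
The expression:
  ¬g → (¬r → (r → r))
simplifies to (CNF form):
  True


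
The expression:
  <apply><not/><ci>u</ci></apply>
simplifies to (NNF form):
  <apply><not/><ci>u</ci></apply>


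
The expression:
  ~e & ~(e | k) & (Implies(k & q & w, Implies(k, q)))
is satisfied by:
  {e: False, k: False}


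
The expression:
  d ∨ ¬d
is always true.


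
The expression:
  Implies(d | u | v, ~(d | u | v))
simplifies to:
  ~d & ~u & ~v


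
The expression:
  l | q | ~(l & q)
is always true.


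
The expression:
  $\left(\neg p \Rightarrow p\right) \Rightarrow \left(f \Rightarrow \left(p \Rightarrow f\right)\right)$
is always true.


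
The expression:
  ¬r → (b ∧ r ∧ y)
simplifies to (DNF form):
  r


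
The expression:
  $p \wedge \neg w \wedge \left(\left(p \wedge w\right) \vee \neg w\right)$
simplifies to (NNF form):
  $p \wedge \neg w$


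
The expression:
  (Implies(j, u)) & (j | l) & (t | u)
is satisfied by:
  {t: True, u: True, l: True, j: False}
  {u: True, l: True, j: False, t: False}
  {t: True, u: True, l: True, j: True}
  {t: True, u: True, j: True, l: False}
  {u: True, l: True, j: True, t: False}
  {u: True, j: True, l: False, t: False}
  {t: True, l: True, j: False, u: False}


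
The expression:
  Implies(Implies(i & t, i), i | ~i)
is always true.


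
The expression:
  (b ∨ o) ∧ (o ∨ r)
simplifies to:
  o ∨ (b ∧ r)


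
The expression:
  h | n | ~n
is always true.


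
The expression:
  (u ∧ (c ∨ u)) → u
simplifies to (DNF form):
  True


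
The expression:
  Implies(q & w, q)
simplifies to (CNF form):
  True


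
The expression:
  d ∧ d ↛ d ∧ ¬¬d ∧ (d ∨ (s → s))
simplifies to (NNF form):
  False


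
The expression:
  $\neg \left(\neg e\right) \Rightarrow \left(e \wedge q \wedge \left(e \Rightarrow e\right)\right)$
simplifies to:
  $q \vee \neg e$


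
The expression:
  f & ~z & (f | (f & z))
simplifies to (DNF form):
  f & ~z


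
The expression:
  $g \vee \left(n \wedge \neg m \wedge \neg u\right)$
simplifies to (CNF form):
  $\left(g \vee n\right) \wedge \left(g \vee \neg m\right) \wedge \left(g \vee \neg u\right)$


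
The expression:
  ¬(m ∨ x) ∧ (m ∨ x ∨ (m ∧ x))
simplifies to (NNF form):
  False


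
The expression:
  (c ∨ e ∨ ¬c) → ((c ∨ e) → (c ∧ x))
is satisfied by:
  {x: True, e: False, c: False}
  {x: False, e: False, c: False}
  {c: True, x: True, e: False}
  {c: True, e: True, x: True}


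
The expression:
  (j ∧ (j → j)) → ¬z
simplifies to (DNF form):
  ¬j ∨ ¬z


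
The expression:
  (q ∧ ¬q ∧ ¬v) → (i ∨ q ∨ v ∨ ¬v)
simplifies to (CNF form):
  True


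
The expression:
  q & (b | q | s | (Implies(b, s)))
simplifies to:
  q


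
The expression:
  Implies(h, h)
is always true.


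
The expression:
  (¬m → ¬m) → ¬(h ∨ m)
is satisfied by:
  {h: False, m: False}


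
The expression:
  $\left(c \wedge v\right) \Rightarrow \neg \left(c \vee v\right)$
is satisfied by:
  {v: False, c: False}
  {c: True, v: False}
  {v: True, c: False}


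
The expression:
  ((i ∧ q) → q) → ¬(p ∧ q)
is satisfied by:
  {p: False, q: False}
  {q: True, p: False}
  {p: True, q: False}


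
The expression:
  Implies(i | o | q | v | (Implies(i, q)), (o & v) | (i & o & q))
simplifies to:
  o & (i | v) & (q | v)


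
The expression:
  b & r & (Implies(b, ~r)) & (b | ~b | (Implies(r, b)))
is never true.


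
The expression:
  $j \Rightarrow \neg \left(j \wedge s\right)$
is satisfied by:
  {s: False, j: False}
  {j: True, s: False}
  {s: True, j: False}


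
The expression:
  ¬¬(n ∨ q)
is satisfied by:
  {n: True, q: True}
  {n: True, q: False}
  {q: True, n: False}


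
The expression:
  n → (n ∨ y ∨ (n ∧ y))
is always true.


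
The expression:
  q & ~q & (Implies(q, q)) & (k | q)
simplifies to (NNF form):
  False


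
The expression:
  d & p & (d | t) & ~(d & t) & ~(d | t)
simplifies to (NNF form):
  False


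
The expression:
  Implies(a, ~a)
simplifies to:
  ~a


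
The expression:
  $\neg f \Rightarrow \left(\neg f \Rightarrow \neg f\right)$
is always true.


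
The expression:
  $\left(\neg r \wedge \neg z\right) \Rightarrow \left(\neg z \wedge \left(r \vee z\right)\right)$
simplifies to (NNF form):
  $r \vee z$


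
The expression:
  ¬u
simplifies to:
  ¬u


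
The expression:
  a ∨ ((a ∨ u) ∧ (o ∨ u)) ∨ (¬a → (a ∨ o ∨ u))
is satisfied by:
  {a: True, o: True, u: True}
  {a: True, o: True, u: False}
  {a: True, u: True, o: False}
  {a: True, u: False, o: False}
  {o: True, u: True, a: False}
  {o: True, u: False, a: False}
  {u: True, o: False, a: False}


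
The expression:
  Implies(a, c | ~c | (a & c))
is always true.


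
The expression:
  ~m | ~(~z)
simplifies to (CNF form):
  z | ~m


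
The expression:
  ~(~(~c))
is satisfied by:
  {c: False}


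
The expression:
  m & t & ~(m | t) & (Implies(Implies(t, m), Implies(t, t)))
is never true.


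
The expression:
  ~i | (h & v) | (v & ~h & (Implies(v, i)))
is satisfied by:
  {v: True, i: False}
  {i: False, v: False}
  {i: True, v: True}


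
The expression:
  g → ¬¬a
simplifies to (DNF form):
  a ∨ ¬g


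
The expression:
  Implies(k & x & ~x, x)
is always true.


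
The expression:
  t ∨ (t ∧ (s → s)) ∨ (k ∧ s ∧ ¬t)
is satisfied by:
  {t: True, s: True, k: True}
  {t: True, s: True, k: False}
  {t: True, k: True, s: False}
  {t: True, k: False, s: False}
  {s: True, k: True, t: False}


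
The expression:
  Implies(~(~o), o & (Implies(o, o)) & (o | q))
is always true.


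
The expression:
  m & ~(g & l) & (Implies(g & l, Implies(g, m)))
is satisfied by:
  {m: True, l: False, g: False}
  {g: True, m: True, l: False}
  {l: True, m: True, g: False}


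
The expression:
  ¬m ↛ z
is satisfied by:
  {z: True, m: False}
  {m: False, z: False}
  {m: True, z: True}


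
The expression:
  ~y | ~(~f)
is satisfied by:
  {f: True, y: False}
  {y: False, f: False}
  {y: True, f: True}


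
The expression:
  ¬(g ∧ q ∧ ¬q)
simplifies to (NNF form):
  True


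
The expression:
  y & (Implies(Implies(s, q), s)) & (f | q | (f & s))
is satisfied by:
  {s: True, q: True, f: True, y: True}
  {s: True, q: True, y: True, f: False}
  {s: True, f: True, y: True, q: False}


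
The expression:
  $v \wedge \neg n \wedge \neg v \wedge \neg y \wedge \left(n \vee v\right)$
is never true.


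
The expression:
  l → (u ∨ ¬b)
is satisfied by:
  {u: True, l: False, b: False}
  {l: False, b: False, u: False}
  {b: True, u: True, l: False}
  {b: True, l: False, u: False}
  {u: True, l: True, b: False}
  {l: True, u: False, b: False}
  {b: True, l: True, u: True}


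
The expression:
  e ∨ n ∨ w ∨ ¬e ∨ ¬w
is always true.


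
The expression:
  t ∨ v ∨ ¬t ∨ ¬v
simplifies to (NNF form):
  True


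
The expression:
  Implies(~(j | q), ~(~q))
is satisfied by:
  {q: True, j: True}
  {q: True, j: False}
  {j: True, q: False}


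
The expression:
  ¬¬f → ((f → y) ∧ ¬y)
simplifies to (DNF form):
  ¬f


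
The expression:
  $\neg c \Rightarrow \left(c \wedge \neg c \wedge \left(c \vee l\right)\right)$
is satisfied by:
  {c: True}


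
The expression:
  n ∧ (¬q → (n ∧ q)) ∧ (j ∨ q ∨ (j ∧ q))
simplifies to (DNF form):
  n ∧ q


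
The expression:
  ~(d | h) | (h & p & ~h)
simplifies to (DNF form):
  ~d & ~h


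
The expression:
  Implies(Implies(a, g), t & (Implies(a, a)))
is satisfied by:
  {a: True, t: True, g: False}
  {t: True, g: False, a: False}
  {a: True, t: True, g: True}
  {t: True, g: True, a: False}
  {a: True, g: False, t: False}


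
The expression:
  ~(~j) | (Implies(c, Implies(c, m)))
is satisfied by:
  {m: True, j: True, c: False}
  {m: True, j: False, c: False}
  {j: True, m: False, c: False}
  {m: False, j: False, c: False}
  {m: True, c: True, j: True}
  {m: True, c: True, j: False}
  {c: True, j: True, m: False}


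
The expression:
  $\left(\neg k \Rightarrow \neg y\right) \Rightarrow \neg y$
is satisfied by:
  {k: False, y: False}
  {y: True, k: False}
  {k: True, y: False}


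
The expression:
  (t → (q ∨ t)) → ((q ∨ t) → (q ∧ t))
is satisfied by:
  {t: False, q: False}
  {q: True, t: True}


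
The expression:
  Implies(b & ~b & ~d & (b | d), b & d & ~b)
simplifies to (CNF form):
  True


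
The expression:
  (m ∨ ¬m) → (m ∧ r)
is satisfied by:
  {r: True, m: True}


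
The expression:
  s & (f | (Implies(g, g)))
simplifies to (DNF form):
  s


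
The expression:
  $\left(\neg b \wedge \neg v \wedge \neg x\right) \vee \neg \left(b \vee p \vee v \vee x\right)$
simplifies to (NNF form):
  $\neg b \wedge \neg v \wedge \neg x$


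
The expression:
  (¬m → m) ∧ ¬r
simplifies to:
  m ∧ ¬r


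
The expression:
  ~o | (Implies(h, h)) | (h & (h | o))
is always true.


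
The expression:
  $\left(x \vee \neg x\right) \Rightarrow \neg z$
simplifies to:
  $\neg z$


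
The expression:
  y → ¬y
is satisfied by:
  {y: False}


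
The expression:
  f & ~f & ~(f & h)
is never true.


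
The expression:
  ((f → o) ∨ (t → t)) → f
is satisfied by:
  {f: True}


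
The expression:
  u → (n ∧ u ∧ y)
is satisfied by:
  {y: True, n: True, u: False}
  {y: True, n: False, u: False}
  {n: True, y: False, u: False}
  {y: False, n: False, u: False}
  {y: True, u: True, n: True}


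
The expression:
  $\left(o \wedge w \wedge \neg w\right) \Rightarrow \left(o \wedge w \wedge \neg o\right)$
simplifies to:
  $\text{True}$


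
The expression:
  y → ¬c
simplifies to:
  ¬c ∨ ¬y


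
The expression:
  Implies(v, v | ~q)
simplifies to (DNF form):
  True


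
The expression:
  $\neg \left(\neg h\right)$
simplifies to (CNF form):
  $h$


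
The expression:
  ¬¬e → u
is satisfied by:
  {u: True, e: False}
  {e: False, u: False}
  {e: True, u: True}


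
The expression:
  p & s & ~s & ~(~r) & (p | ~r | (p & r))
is never true.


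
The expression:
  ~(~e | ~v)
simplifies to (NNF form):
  e & v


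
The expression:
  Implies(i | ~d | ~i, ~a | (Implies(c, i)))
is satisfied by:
  {i: True, c: False, a: False}
  {c: False, a: False, i: False}
  {i: True, a: True, c: False}
  {a: True, c: False, i: False}
  {i: True, c: True, a: False}
  {c: True, i: False, a: False}
  {i: True, a: True, c: True}


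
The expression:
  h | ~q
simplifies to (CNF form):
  h | ~q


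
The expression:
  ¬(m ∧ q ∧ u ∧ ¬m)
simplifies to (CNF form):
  True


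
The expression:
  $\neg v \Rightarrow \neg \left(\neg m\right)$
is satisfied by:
  {m: True, v: True}
  {m: True, v: False}
  {v: True, m: False}


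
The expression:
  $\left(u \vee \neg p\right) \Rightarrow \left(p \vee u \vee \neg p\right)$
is always true.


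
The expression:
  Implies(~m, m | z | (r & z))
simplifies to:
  m | z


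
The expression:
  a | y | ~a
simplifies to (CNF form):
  True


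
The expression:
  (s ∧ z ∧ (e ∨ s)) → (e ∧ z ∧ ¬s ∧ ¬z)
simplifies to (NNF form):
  ¬s ∨ ¬z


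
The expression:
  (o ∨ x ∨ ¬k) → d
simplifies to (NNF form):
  d ∨ (k ∧ ¬o ∧ ¬x)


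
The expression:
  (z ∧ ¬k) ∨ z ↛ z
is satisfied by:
  {z: True, k: False}


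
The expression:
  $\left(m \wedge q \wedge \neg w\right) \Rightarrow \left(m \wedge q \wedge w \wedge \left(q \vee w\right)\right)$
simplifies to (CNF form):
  $w \vee \neg m \vee \neg q$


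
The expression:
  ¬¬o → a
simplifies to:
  a ∨ ¬o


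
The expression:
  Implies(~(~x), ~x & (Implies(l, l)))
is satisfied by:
  {x: False}


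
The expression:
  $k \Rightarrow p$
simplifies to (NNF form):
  $p \vee \neg k$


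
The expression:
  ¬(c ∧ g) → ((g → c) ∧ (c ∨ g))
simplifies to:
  c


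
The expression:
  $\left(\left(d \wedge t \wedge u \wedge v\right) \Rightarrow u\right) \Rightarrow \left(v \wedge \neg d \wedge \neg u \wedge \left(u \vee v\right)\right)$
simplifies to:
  $v \wedge \neg d \wedge \neg u$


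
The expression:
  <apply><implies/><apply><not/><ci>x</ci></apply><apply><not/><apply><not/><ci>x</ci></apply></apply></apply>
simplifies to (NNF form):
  <ci>x</ci>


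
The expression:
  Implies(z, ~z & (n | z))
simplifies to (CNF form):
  ~z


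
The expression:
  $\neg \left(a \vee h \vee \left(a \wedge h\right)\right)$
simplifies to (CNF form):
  $\neg a \wedge \neg h$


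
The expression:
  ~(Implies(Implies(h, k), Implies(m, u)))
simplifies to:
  m & ~u & (k | ~h)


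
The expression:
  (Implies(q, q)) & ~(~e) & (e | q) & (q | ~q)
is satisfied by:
  {e: True}


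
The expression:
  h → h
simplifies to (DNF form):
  True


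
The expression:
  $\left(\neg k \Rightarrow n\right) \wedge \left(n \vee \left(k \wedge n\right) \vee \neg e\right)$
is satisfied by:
  {n: True, k: True, e: False}
  {n: True, e: False, k: False}
  {n: True, k: True, e: True}
  {n: True, e: True, k: False}
  {k: True, e: False, n: False}


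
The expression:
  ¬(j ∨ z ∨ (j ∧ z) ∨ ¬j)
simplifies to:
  False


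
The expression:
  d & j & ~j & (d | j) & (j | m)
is never true.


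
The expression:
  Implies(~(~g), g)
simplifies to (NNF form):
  True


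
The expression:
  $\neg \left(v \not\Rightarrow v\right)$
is always true.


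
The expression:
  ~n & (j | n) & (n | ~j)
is never true.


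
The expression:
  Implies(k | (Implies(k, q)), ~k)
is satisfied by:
  {k: False}


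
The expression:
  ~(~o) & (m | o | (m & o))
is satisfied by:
  {o: True}


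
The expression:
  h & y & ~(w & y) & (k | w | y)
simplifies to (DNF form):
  h & y & ~w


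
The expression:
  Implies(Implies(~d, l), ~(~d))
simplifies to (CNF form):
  d | ~l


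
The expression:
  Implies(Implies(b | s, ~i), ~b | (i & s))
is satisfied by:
  {i: True, b: False}
  {b: False, i: False}
  {b: True, i: True}


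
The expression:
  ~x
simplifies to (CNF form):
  ~x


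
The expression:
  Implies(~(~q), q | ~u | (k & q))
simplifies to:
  True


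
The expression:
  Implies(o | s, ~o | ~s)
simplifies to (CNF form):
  ~o | ~s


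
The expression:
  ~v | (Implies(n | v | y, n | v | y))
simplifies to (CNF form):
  True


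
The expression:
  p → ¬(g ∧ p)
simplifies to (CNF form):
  ¬g ∨ ¬p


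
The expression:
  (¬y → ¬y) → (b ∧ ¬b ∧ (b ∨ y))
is never true.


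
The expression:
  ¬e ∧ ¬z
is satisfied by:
  {e: False, z: False}


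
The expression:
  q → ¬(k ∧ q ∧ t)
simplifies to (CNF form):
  ¬k ∨ ¬q ∨ ¬t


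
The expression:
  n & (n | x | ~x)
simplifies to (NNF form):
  n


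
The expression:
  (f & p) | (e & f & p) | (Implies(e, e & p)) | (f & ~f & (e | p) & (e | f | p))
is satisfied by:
  {p: True, e: False}
  {e: False, p: False}
  {e: True, p: True}


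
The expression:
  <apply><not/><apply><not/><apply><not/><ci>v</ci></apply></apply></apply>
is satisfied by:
  {v: False}


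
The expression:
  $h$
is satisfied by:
  {h: True}


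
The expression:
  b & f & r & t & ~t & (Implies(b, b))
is never true.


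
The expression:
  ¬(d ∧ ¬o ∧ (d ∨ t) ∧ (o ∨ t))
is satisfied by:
  {o: True, t: False, d: False}
  {t: False, d: False, o: False}
  {d: True, o: True, t: False}
  {d: True, t: False, o: False}
  {o: True, t: True, d: False}
  {t: True, o: False, d: False}
  {d: True, t: True, o: True}
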